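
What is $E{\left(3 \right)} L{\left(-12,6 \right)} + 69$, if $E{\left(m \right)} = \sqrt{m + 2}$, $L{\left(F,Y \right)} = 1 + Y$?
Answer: $69 + 7 \sqrt{5} \approx 84.652$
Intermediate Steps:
$E{\left(m \right)} = \sqrt{2 + m}$
$E{\left(3 \right)} L{\left(-12,6 \right)} + 69 = \sqrt{2 + 3} \left(1 + 6\right) + 69 = \sqrt{5} \cdot 7 + 69 = 7 \sqrt{5} + 69 = 69 + 7 \sqrt{5}$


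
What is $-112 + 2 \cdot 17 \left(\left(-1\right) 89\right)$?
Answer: $-3138$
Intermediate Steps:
$-112 + 2 \cdot 17 \left(\left(-1\right) 89\right) = -112 + 34 \left(-89\right) = -112 - 3026 = -3138$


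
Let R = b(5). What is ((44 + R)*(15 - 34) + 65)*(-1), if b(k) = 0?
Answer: 771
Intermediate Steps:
R = 0
((44 + R)*(15 - 34) + 65)*(-1) = ((44 + 0)*(15 - 34) + 65)*(-1) = (44*(-19) + 65)*(-1) = (-836 + 65)*(-1) = -771*(-1) = 771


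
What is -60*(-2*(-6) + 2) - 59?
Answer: -899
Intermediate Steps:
-60*(-2*(-6) + 2) - 59 = -60*(12 + 2) - 59 = -60*14 - 59 = -840 - 59 = -899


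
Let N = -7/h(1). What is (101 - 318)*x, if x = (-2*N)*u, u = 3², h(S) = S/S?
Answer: -27342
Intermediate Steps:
h(S) = 1
N = -7 (N = -7/1 = -7*1 = -7)
u = 9
x = 126 (x = -2*(-7)*9 = 14*9 = 126)
(101 - 318)*x = (101 - 318)*126 = -217*126 = -27342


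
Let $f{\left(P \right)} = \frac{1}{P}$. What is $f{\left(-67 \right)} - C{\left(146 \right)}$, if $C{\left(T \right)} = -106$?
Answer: $\frac{7101}{67} \approx 105.99$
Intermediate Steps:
$f{\left(-67 \right)} - C{\left(146 \right)} = \frac{1}{-67} - -106 = - \frac{1}{67} + 106 = \frac{7101}{67}$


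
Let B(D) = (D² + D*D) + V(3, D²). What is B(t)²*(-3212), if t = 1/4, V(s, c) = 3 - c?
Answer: -1928003/64 ≈ -30125.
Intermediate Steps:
t = ¼ ≈ 0.25000
B(D) = 3 + D² (B(D) = (D² + D*D) + (3 - D²) = (D² + D²) + (3 - D²) = 2*D² + (3 - D²) = 3 + D²)
B(t)²*(-3212) = (3 + (¼)²)²*(-3212) = (3 + 1/16)²*(-3212) = (49/16)²*(-3212) = (2401/256)*(-3212) = -1928003/64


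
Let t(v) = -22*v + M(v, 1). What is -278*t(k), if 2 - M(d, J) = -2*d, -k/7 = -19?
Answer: 738924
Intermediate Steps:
k = 133 (k = -7*(-19) = 133)
M(d, J) = 2 + 2*d (M(d, J) = 2 - (-2)*d = 2 + 2*d)
t(v) = 2 - 20*v (t(v) = -22*v + (2 + 2*v) = 2 - 20*v)
-278*t(k) = -278*(2 - 20*133) = -278*(2 - 2660) = -278*(-2658) = 738924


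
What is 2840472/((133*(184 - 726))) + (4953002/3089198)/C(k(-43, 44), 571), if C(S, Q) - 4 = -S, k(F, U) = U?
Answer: -12548152105729/318125610040 ≈ -39.444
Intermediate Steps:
C(S, Q) = 4 - S
2840472/((133*(184 - 726))) + (4953002/3089198)/C(k(-43, 44), 571) = 2840472/((133*(184 - 726))) + (4953002/3089198)/(4 - 1*44) = 2840472/((133*(-542))) + (4953002*(1/3089198))/(4 - 44) = 2840472/(-72086) + (2476501/1544599)/(-40) = 2840472*(-1/72086) + (2476501/1544599)*(-1/40) = -1420236/36043 - 2476501/61783960 = -12548152105729/318125610040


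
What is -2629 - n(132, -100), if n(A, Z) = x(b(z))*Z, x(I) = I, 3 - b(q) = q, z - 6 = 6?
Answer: -3529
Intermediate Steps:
z = 12 (z = 6 + 6 = 12)
b(q) = 3 - q
n(A, Z) = -9*Z (n(A, Z) = (3 - 1*12)*Z = (3 - 12)*Z = -9*Z)
-2629 - n(132, -100) = -2629 - (-9)*(-100) = -2629 - 1*900 = -2629 - 900 = -3529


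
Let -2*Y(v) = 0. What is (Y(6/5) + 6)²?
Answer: 36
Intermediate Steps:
Y(v) = 0 (Y(v) = -½*0 = 0)
(Y(6/5) + 6)² = (0 + 6)² = 6² = 36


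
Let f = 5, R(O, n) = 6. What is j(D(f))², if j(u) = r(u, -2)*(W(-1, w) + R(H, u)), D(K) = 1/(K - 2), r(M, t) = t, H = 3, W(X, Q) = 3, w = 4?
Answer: 324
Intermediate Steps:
D(K) = 1/(-2 + K)
j(u) = -18 (j(u) = -2*(3 + 6) = -2*9 = -18)
j(D(f))² = (-18)² = 324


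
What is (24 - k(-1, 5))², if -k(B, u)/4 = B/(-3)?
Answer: 5776/9 ≈ 641.78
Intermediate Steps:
k(B, u) = 4*B/3 (k(B, u) = -4*B/(-3) = -4*B*(-1)/3 = -(-4)*B/3 = 4*B/3)
(24 - k(-1, 5))² = (24 - 4*(-1)/3)² = (24 - 1*(-4/3))² = (24 + 4/3)² = (76/3)² = 5776/9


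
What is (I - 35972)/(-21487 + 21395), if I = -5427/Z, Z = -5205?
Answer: 62409611/159620 ≈ 390.99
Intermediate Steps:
I = 1809/1735 (I = -5427/(-5205) = -5427*(-1/5205) = 1809/1735 ≈ 1.0427)
(I - 35972)/(-21487 + 21395) = (1809/1735 - 35972)/(-21487 + 21395) = -62409611/1735/(-92) = -62409611/1735*(-1/92) = 62409611/159620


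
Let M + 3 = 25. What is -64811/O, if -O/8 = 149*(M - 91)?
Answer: -64811/82248 ≈ -0.78799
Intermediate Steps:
M = 22 (M = -3 + 25 = 22)
O = 82248 (O = -1192*(22 - 91) = -1192*(-69) = -8*(-10281) = 82248)
-64811/O = -64811/82248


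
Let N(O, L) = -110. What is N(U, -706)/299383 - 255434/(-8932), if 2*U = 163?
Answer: 780322599/27286622 ≈ 28.597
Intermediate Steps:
U = 163/2 (U = (1/2)*163 = 163/2 ≈ 81.500)
N(U, -706)/299383 - 255434/(-8932) = -110/299383 - 255434/(-8932) = -110*1/299383 - 255434*(-1/8932) = -110/299383 + 127717/4466 = 780322599/27286622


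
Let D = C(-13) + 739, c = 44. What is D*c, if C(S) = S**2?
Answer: 39952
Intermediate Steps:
D = 908 (D = (-13)**2 + 739 = 169 + 739 = 908)
D*c = 908*44 = 39952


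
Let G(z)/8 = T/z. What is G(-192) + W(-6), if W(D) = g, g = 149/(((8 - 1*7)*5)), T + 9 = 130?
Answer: 2971/120 ≈ 24.758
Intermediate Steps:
T = 121 (T = -9 + 130 = 121)
G(z) = 968/z (G(z) = 8*(121/z) = 968/z)
g = 149/5 (g = 149/(((8 - 7)*5)) = 149/((1*5)) = 149/5 ≈ 29.800)
W(D) = 149/5
G(-192) + W(-6) = 968/(-192) + 149/5 = 968*(-1/192) + 149/5 = -121/24 + 149/5 = 2971/120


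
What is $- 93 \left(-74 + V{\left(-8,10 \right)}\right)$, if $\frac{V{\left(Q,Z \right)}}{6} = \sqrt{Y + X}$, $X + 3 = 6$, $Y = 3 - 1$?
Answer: $6882 - 558 \sqrt{5} \approx 5634.3$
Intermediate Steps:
$Y = 2$
$X = 3$ ($X = -3 + 6 = 3$)
$V{\left(Q,Z \right)} = 6 \sqrt{5}$ ($V{\left(Q,Z \right)} = 6 \sqrt{2 + 3} = 6 \sqrt{5}$)
$- 93 \left(-74 + V{\left(-8,10 \right)}\right) = - 93 \left(-74 + 6 \sqrt{5}\right) = 6882 - 558 \sqrt{5}$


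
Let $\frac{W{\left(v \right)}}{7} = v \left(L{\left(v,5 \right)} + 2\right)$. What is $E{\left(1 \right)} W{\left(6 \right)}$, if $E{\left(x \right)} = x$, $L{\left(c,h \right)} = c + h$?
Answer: $546$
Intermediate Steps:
$W{\left(v \right)} = 7 v \left(7 + v\right)$ ($W{\left(v \right)} = 7 v \left(\left(v + 5\right) + 2\right) = 7 v \left(\left(5 + v\right) + 2\right) = 7 v \left(7 + v\right)$)
$E{\left(1 \right)} W{\left(6 \right)} = 1 \cdot 7 \cdot 6 \left(7 + 6\right) = 1 \cdot 7 \cdot 6 \cdot 13 = 1 \cdot 546 = 546$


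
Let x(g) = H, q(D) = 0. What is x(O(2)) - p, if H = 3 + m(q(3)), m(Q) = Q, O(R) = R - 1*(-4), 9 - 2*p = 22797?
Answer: 11397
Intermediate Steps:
p = -11394 (p = 9/2 - ½*22797 = 9/2 - 22797/2 = -11394)
O(R) = 4 + R (O(R) = R + 4 = 4 + R)
H = 3 (H = 3 + 0 = 3)
x(g) = 3
x(O(2)) - p = 3 - 1*(-11394) = 3 + 11394 = 11397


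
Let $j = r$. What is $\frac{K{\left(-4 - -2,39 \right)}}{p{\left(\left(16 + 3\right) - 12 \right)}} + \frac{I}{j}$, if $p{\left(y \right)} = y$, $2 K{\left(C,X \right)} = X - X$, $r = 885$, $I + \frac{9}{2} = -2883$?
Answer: $- \frac{385}{118} \approx -3.2627$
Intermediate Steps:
$I = - \frac{5775}{2}$ ($I = - \frac{9}{2} - 2883 = - \frac{5775}{2} \approx -2887.5$)
$j = 885$
$K{\left(C,X \right)} = 0$ ($K{\left(C,X \right)} = \frac{X - X}{2} = \frac{1}{2} \cdot 0 = 0$)
$\frac{K{\left(-4 - -2,39 \right)}}{p{\left(\left(16 + 3\right) - 12 \right)}} + \frac{I}{j} = \frac{0}{\left(16 + 3\right) - 12} - \frac{5775}{2 \cdot 885} = \frac{0}{19 - 12} - \frac{385}{118} = \frac{0}{7} - \frac{385}{118} = 0 \cdot \frac{1}{7} - \frac{385}{118} = 0 - \frac{385}{118} = - \frac{385}{118}$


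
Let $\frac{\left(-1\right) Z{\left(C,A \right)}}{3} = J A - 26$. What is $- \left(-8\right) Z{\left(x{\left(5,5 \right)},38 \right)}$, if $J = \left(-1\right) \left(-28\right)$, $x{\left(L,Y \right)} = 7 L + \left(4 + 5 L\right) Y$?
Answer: $-24912$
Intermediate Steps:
$x{\left(L,Y \right)} = 7 L + Y \left(4 + 5 L\right)$
$J = 28$
$Z{\left(C,A \right)} = 78 - 84 A$ ($Z{\left(C,A \right)} = - 3 \left(28 A - 26\right) = - 3 \left(-26 + 28 A\right) = 78 - 84 A$)
$- \left(-8\right) Z{\left(x{\left(5,5 \right)},38 \right)} = - \left(-8\right) \left(78 - 3192\right) = - \left(-8\right) \left(-3114\right) = \left(-1\right) 24912 = -24912$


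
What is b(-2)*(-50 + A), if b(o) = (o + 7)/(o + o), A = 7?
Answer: 215/4 ≈ 53.750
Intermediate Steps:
b(o) = (7 + o)/(2*o) (b(o) = (7 + o)/((2*o)) = (7 + o)*(1/(2*o)) = (7 + o)/(2*o))
b(-2)*(-50 + A) = ((1/2)*(7 - 2)/(-2))*(-50 + 7) = ((1/2)*(-1/2)*5)*(-43) = -5/4*(-43) = 215/4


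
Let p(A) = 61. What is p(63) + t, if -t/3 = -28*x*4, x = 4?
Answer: 1405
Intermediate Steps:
t = 1344 (t = -3*(-28*4)*4 = -(-336)*4 = -3*(-448) = 1344)
p(63) + t = 61 + 1344 = 1405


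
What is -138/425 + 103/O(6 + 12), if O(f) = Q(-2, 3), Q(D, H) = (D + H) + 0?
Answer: 43637/425 ≈ 102.68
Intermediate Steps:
Q(D, H) = D + H
O(f) = 1 (O(f) = -2 + 3 = 1)
-138/425 + 103/O(6 + 12) = -138/425 + 103/1 = -138*1/425 + 103*1 = -138/425 + 103 = 43637/425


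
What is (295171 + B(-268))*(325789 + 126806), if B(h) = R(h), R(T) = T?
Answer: 133471623285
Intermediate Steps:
B(h) = h
(295171 + B(-268))*(325789 + 126806) = (295171 - 268)*(325789 + 126806) = 294903*452595 = 133471623285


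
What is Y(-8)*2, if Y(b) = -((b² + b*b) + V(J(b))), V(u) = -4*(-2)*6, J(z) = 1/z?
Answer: -352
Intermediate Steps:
V(u) = 48 (V(u) = 8*6 = 48)
Y(b) = -48 - 2*b² (Y(b) = -((b² + b*b) + 48) = -((b² + b²) + 48) = -(2*b² + 48) = -(48 + 2*b²) = -48 - 2*b²)
Y(-8)*2 = (-48 - 2*(-8)²)*2 = (-48 - 2*64)*2 = (-48 - 128)*2 = -176*2 = -352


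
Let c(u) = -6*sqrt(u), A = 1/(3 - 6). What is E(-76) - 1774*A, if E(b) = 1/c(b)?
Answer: 1774/3 + I*sqrt(19)/228 ≈ 591.33 + 0.019118*I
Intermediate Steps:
A = -1/3 (A = 1/(-3) = -1/3 ≈ -0.33333)
E(b) = -1/(6*sqrt(b)) (E(b) = 1/(-6*sqrt(b)) = -1/(6*sqrt(b)))
E(-76) - 1774*A = -(-1)*I*sqrt(19)/228 - 1774*(-1)/3 = -(-1)*I*sqrt(19)/228 - 1*(-1774/3) = I*sqrt(19)/228 + 1774/3 = 1774/3 + I*sqrt(19)/228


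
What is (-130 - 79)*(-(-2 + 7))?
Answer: 1045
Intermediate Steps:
(-130 - 79)*(-(-2 + 7)) = -(-209)*5 = -209*(-5) = 1045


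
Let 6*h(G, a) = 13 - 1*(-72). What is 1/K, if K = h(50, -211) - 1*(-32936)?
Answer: 6/197701 ≈ 3.0349e-5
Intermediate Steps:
h(G, a) = 85/6 (h(G, a) = (13 - 1*(-72))/6 = (13 + 72)/6 = (⅙)*85 = 85/6)
K = 197701/6 (K = 85/6 - 1*(-32936) = 85/6 + 32936 = 197701/6 ≈ 32950.)
1/K = 1/(197701/6) = 6/197701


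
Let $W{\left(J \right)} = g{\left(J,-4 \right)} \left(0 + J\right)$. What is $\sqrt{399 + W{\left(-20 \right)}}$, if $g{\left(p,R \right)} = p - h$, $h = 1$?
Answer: $3 \sqrt{91} \approx 28.618$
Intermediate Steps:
$g{\left(p,R \right)} = -1 + p$ ($g{\left(p,R \right)} = p - 1 = -1 + p$)
$W{\left(J \right)} = J \left(-1 + J\right)$ ($W{\left(J \right)} = \left(-1 + J\right) \left(0 + J\right) = \left(-1 + J\right) J = J \left(-1 + J\right)$)
$\sqrt{399 + W{\left(-20 \right)}} = \sqrt{399 - 20 \left(-1 - 20\right)} = \sqrt{399 - -420} = \sqrt{399 + 420} = \sqrt{819} = 3 \sqrt{91}$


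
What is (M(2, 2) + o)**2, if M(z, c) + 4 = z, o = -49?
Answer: 2601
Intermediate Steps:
M(z, c) = -4 + z
(M(2, 2) + o)**2 = ((-4 + 2) - 49)**2 = (-2 - 49)**2 = (-51)**2 = 2601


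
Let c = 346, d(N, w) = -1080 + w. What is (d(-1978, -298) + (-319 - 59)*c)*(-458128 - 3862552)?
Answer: 571046992880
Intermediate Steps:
(d(-1978, -298) + (-319 - 59)*c)*(-458128 - 3862552) = ((-1080 - 298) + (-319 - 59)*346)*(-458128 - 3862552) = (-1378 - 378*346)*(-4320680) = (-1378 - 130788)*(-4320680) = -132166*(-4320680) = 571046992880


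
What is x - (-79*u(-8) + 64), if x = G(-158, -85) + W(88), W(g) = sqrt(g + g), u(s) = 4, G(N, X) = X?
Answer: 167 + 4*sqrt(11) ≈ 180.27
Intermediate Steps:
W(g) = sqrt(2)*sqrt(g) (W(g) = sqrt(2*g) = sqrt(2)*sqrt(g))
x = -85 + 4*sqrt(11) (x = -85 + sqrt(2)*sqrt(88) = -85 + sqrt(2)*(2*sqrt(22)) = -85 + 4*sqrt(11) ≈ -71.734)
x - (-79*u(-8) + 64) = (-85 + 4*sqrt(11)) - (-79*4 + 64) = (-85 + 4*sqrt(11)) - (-316 + 64) = (-85 + 4*sqrt(11)) - 1*(-252) = (-85 + 4*sqrt(11)) + 252 = 167 + 4*sqrt(11)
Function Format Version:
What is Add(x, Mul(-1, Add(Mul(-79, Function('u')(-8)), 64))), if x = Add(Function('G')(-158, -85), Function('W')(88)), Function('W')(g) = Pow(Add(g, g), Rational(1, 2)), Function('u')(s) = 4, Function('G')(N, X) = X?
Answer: Add(167, Mul(4, Pow(11, Rational(1, 2)))) ≈ 180.27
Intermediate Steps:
Function('W')(g) = Mul(Pow(2, Rational(1, 2)), Pow(g, Rational(1, 2))) (Function('W')(g) = Pow(Mul(2, g), Rational(1, 2)) = Mul(Pow(2, Rational(1, 2)), Pow(g, Rational(1, 2))))
x = Add(-85, Mul(4, Pow(11, Rational(1, 2)))) (x = Add(-85, Mul(Pow(2, Rational(1, 2)), Pow(88, Rational(1, 2)))) = Add(-85, Mul(Pow(2, Rational(1, 2)), Mul(2, Pow(22, Rational(1, 2))))) = Add(-85, Mul(4, Pow(11, Rational(1, 2)))) ≈ -71.734)
Add(x, Mul(-1, Add(Mul(-79, Function('u')(-8)), 64))) = Add(Add(-85, Mul(4, Pow(11, Rational(1, 2)))), Mul(-1, Add(Mul(-79, 4), 64))) = Add(Add(-85, Mul(4, Pow(11, Rational(1, 2)))), Mul(-1, Add(-316, 64))) = Add(Add(-85, Mul(4, Pow(11, Rational(1, 2)))), Mul(-1, -252)) = Add(Add(-85, Mul(4, Pow(11, Rational(1, 2)))), 252) = Add(167, Mul(4, Pow(11, Rational(1, 2))))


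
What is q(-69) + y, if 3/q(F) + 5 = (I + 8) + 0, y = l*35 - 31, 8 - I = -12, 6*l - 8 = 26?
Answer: 11555/69 ≈ 167.46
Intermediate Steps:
l = 17/3 (l = 4/3 + (1/6)*26 = 4/3 + 13/3 = 17/3 ≈ 5.6667)
I = 20 (I = 8 - 1*(-12) = 8 + 12 = 20)
y = 502/3 (y = (17/3)*35 - 31 = 595/3 - 31 = 502/3 ≈ 167.33)
q(F) = 3/23 (q(F) = 3/(-5 + ((20 + 8) + 0)) = 3/(-5 + (28 + 0)) = 3/(-5 + 28) = 3/23)
q(-69) + y = 3/23 + 502/3 = 11555/69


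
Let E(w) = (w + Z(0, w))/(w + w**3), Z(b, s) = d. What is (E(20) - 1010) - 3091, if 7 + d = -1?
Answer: -8222502/2005 ≈ -4101.0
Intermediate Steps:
d = -8 (d = -7 - 1 = -8)
Z(b, s) = -8
E(w) = (-8 + w)/(w + w**3) (E(w) = (w - 8)/(w + w**3) = (-8 + w)/(w + w**3))
(E(20) - 1010) - 3091 = ((-8 + 20)/(20 + 20**3) - 1010) - 3091 = (12/(20 + 8000) - 1010) - 3091 = (12/8020 - 1010) - 3091 = ((1/8020)*12 - 1010) - 3091 = (3/2005 - 1010) - 3091 = -2025047/2005 - 3091 = -8222502/2005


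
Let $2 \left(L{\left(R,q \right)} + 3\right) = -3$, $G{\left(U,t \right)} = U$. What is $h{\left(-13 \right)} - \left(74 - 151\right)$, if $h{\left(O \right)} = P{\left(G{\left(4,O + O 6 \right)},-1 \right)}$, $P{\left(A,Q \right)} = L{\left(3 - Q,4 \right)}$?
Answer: $\frac{145}{2} \approx 72.5$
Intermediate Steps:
$L{\left(R,q \right)} = - \frac{9}{2}$ ($L{\left(R,q \right)} = -3 + \frac{1}{2} \left(-3\right) = -3 - \frac{3}{2} = - \frac{9}{2}$)
$P{\left(A,Q \right)} = - \frac{9}{2}$
$h{\left(O \right)} = - \frac{9}{2}$
$h{\left(-13 \right)} - \left(74 - 151\right) = - \frac{9}{2} - \left(74 - 151\right) = - \frac{9}{2} - -77 = - \frac{9}{2} + 77 = \frac{145}{2}$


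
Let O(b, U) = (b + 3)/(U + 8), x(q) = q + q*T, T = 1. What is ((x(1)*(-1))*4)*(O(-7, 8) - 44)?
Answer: 354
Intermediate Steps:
x(q) = 2*q (x(q) = q + q*1 = q + q = 2*q)
O(b, U) = (3 + b)/(8 + U)
((x(1)*(-1))*4)*(O(-7, 8) - 44) = (((2*1)*(-1))*4)*((3 - 7)/(8 + 8) - 44) = ((2*(-1))*4)*(-4/16 - 44) = (-2*4)*((1/16)*(-4) - 44) = -8*(-¼ - 44) = -8*(-177/4) = 354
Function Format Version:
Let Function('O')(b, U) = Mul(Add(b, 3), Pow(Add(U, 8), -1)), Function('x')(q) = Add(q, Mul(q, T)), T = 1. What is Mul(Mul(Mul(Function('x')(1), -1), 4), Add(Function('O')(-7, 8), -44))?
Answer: 354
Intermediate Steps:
Function('x')(q) = Mul(2, q) (Function('x')(q) = Add(q, Mul(q, 1)) = Add(q, q) = Mul(2, q))
Function('O')(b, U) = Mul(Pow(Add(8, U), -1), Add(3, b)) (Function('O')(b, U) = Mul(Add(3, b), Pow(Add(8, U), -1)) = Mul(Pow(Add(8, U), -1), Add(3, b)))
Mul(Mul(Mul(Function('x')(1), -1), 4), Add(Function('O')(-7, 8), -44)) = Mul(Mul(Mul(Mul(2, 1), -1), 4), Add(Mul(Pow(Add(8, 8), -1), Add(3, -7)), -44)) = Mul(Mul(Mul(2, -1), 4), Add(Mul(Pow(16, -1), -4), -44)) = Mul(Mul(-2, 4), Add(Mul(Rational(1, 16), -4), -44)) = Mul(-8, Add(Rational(-1, 4), -44)) = Mul(-8, Rational(-177, 4)) = 354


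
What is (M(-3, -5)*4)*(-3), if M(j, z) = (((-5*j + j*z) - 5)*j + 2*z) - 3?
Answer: 1056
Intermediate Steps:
M(j, z) = -3 + 2*z + j*(-5 - 5*j + j*z) (M(j, z) = ((-5 - 5*j + j*z)*j + 2*z) - 3 = (j*(-5 - 5*j + j*z) + 2*z) - 3 = (2*z + j*(-5 - 5*j + j*z)) - 3 = -3 + 2*z + j*(-5 - 5*j + j*z))
(M(-3, -5)*4)*(-3) = ((-3 - 5*(-3) - 5*(-3)² + 2*(-5) - 5*(-3)²)*4)*(-3) = ((-3 + 15 - 5*9 - 10 - 5*9)*4)*(-3) = ((-3 + 15 - 45 - 10 - 45)*4)*(-3) = -88*4*(-3) = -352*(-3) = 1056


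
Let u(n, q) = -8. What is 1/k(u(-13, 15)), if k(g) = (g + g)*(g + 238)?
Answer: -1/3680 ≈ -0.00027174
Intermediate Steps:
k(g) = 2*g*(238 + g) (k(g) = (2*g)*(238 + g) = 2*g*(238 + g))
1/k(u(-13, 15)) = 1/(2*(-8)*(238 - 8)) = 1/(2*(-8)*230) = 1/(-3680) = -1/3680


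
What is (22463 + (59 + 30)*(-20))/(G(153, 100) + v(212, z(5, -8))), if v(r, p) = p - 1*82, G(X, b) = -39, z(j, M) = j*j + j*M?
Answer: -20683/136 ≈ -152.08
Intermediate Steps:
z(j, M) = j² + M*j
v(r, p) = -82 + p (v(r, p) = p - 82 = -82 + p)
(22463 + (59 + 30)*(-20))/(G(153, 100) + v(212, z(5, -8))) = (22463 + (59 + 30)*(-20))/(-39 + (-82 + 5*(-8 + 5))) = (22463 + 89*(-20))/(-39 + (-82 + 5*(-3))) = (22463 - 1780)/(-39 + (-82 - 15)) = 20683/(-39 - 97) = 20683/(-136) = 20683*(-1/136) = -20683/136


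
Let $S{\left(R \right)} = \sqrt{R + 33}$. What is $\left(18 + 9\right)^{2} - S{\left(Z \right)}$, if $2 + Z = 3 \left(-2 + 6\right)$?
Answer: $729 - \sqrt{43} \approx 722.44$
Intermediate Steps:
$Z = 10$ ($Z = -2 + 3 \left(-2 + 6\right) = -2 + 3 \cdot 4 = -2 + 12 = 10$)
$S{\left(R \right)} = \sqrt{33 + R}$
$\left(18 + 9\right)^{2} - S{\left(Z \right)} = \left(18 + 9\right)^{2} - \sqrt{33 + 10} = 27^{2} - \sqrt{43} = 729 - \sqrt{43}$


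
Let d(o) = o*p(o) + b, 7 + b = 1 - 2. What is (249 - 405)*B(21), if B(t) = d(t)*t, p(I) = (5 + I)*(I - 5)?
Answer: -28592928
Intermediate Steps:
p(I) = (-5 + I)*(5 + I) (p(I) = (5 + I)*(-5 + I) = (-5 + I)*(5 + I))
b = -8 (b = -7 + (1 - 2) = -7 - 1 = -8)
d(o) = -8 + o*(-25 + o²) (d(o) = o*(-25 + o²) - 8 = -8 + o*(-25 + o²))
B(t) = t*(-8 + t*(-25 + t²)) (B(t) = (-8 + t*(-25 + t²))*t = t*(-8 + t*(-25 + t²)))
(249 - 405)*B(21) = (249 - 405)*(21*(-8 + 21*(-25 + 21²))) = -3276*(-8 + 21*(-25 + 441)) = -3276*(-8 + 21*416) = -3276*(-8 + 8736) = -3276*8728 = -156*183288 = -28592928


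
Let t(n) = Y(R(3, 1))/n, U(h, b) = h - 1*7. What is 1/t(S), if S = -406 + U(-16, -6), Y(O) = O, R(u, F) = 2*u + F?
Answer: -429/7 ≈ -61.286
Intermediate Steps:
R(u, F) = F + 2*u
U(h, b) = -7 + h (U(h, b) = h - 7 = -7 + h)
S = -429 (S = -406 + (-7 - 16) = -406 - 23 = -429)
t(n) = 7/n (t(n) = (1 + 2*3)/n = (1 + 6)/n = 7/n)
1/t(S) = 1/(7/(-429)) = 1/(7*(-1/429)) = 1/(-7/429) = -429/7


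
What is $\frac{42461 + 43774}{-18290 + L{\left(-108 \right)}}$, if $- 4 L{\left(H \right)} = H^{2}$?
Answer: $- \frac{86235}{21206} \approx -4.0665$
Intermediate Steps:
$L{\left(H \right)} = - \frac{H^{2}}{4}$
$\frac{42461 + 43774}{-18290 + L{\left(-108 \right)}} = \frac{42461 + 43774}{-18290 - \frac{\left(-108\right)^{2}}{4}} = \frac{86235}{-18290 - 2916} = \frac{86235}{-21206} = 86235 \left(- \frac{1}{21206}\right) = - \frac{86235}{21206}$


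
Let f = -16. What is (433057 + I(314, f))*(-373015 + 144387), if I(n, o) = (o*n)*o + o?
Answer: -117383330900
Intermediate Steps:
I(n, o) = o + n*o² (I(n, o) = (n*o)*o + o = n*o² + o = o + n*o²)
(433057 + I(314, f))*(-373015 + 144387) = (433057 - 16*(1 + 314*(-16)))*(-373015 + 144387) = (433057 - 16*(1 - 5024))*(-228628) = (433057 - 16*(-5023))*(-228628) = (433057 + 80368)*(-228628) = 513425*(-228628) = -117383330900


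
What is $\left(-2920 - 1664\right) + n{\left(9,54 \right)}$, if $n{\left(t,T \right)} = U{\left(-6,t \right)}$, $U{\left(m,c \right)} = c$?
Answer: $-4575$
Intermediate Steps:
$n{\left(t,T \right)} = t$
$\left(-2920 - 1664\right) + n{\left(9,54 \right)} = \left(-2920 - 1664\right) + 9 = -4584 + 9 = -4575$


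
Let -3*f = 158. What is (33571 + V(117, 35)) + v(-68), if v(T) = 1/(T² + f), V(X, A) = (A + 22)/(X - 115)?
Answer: 230391773/6857 ≈ 33600.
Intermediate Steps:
f = -158/3 (f = -⅓*158 = -158/3 ≈ -52.667)
V(X, A) = (22 + A)/(-115 + X)
v(T) = 1/(-158/3 + T²) (v(T) = 1/(T² - 158/3) = 1/(-158/3 + T²))
(33571 + V(117, 35)) + v(-68) = (33571 + (22 + 35)/(-115 + 117)) + 3/(-158 + 3*(-68)²) = (33571 + 57/2) + 3/(-158 + 3*4624) = (33571 + (½)*57) + 3/(-158 + 13872) = (33571 + 57/2) + 3/13714 = 67199/2 + 3*(1/13714) = 67199/2 + 3/13714 = 230391773/6857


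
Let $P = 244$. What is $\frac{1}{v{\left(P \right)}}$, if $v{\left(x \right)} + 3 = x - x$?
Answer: $- \frac{1}{3} \approx -0.33333$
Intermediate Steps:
$v{\left(x \right)} = -3$ ($v{\left(x \right)} = -3 + \left(x - x\right) = -3 + 0 = -3$)
$\frac{1}{v{\left(P \right)}} = \frac{1}{-3} = - \frac{1}{3}$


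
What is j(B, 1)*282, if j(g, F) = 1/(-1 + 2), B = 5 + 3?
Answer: 282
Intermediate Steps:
B = 8
j(g, F) = 1 (j(g, F) = 1/1 = 1)
j(B, 1)*282 = 1*282 = 282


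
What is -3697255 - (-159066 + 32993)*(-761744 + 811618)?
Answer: 6284067547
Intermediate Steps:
-3697255 - (-159066 + 32993)*(-761744 + 811618) = -3697255 - (-126073)*49874 = -3697255 - 1*(-6287764802) = -3697255 + 6287764802 = 6284067547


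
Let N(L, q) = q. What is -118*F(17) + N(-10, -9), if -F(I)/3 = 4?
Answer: 1407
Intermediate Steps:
F(I) = -12 (F(I) = -3*4 = -12)
-118*F(17) + N(-10, -9) = -118*(-12) - 9 = 1416 - 9 = 1407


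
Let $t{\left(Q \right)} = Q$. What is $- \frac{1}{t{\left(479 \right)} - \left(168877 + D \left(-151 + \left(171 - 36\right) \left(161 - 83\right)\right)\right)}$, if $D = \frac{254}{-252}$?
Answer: $\frac{126}{19900015} \approx 6.3317 \cdot 10^{-6}$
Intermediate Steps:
$D = - \frac{127}{126}$ ($D = 254 \left(- \frac{1}{252}\right) = - \frac{127}{126} \approx -1.0079$)
$- \frac{1}{t{\left(479 \right)} - \left(168877 + D \left(-151 + \left(171 - 36\right) \left(161 - 83\right)\right)\right)} = - \frac{1}{479 - \left(168877 - \frac{127 \left(-151 + \left(171 - 36\right) \left(161 - 83\right)\right)}{126}\right)} = - \frac{1}{479 - \left(168877 - \frac{127 \left(-151 + 135 \cdot 78\right)}{126}\right)} = - \frac{1}{479 - \left(168877 - \frac{127 \left(-151 + 10530\right)}{126}\right)} = - \frac{1}{479 - \left(168877 - \frac{1318133}{126}\right)} = - \frac{1}{479 - \frac{19960369}{126}} = - \frac{1}{- \frac{19900015}{126}} = \left(-1\right) \left(- \frac{126}{19900015}\right) = \frac{126}{19900015}$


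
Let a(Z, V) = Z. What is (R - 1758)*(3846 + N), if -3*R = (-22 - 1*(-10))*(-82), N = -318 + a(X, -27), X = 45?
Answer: -7453278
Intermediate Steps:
N = -273 (N = -318 + 45 = -273)
R = -328 (R = -(-22 - 1*(-10))*(-82)/3 = -(-22 + 10)*(-82)/3 = -(-4)*(-82) = -⅓*984 = -328)
(R - 1758)*(3846 + N) = (-328 - 1758)*(3846 - 273) = -2086*3573 = -7453278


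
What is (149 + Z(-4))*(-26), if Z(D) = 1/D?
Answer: -7735/2 ≈ -3867.5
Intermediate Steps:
(149 + Z(-4))*(-26) = (149 + 1/(-4))*(-26) = (149 - ¼)*(-26) = (595/4)*(-26) = -7735/2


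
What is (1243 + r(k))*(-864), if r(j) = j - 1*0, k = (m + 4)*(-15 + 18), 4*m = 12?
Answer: -1092096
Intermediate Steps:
m = 3 (m = (¼)*12 = 3)
k = 21 (k = (3 + 4)*(-15 + 18) = 7*3 = 21)
r(j) = j (r(j) = j + 0 = j)
(1243 + r(k))*(-864) = (1243 + 21)*(-864) = 1264*(-864) = -1092096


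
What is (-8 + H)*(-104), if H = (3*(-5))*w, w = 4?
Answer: 7072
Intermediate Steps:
H = -60 (H = (3*(-5))*4 = -15*4 = -60)
(-8 + H)*(-104) = (-8 - 60)*(-104) = -68*(-104) = 7072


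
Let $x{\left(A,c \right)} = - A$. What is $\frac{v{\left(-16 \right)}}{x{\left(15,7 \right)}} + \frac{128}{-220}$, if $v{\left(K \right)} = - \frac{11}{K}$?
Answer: $- \frac{1657}{2640} \approx -0.62765$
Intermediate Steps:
$\frac{v{\left(-16 \right)}}{x{\left(15,7 \right)}} + \frac{128}{-220} = \frac{\left(-11\right) \frac{1}{-16}}{\left(-1\right) 15} + \frac{128}{-220} = \frac{\left(-11\right) \left(- \frac{1}{16}\right)}{-15} + 128 \left(- \frac{1}{220}\right) = \frac{11}{16} \left(- \frac{1}{15}\right) - \frac{32}{55} = - \frac{11}{240} - \frac{32}{55} = - \frac{1657}{2640}$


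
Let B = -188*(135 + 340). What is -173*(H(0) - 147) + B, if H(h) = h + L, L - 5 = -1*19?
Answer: -61447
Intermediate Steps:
L = -14 (L = 5 - 1*19 = 5 - 19 = -14)
B = -89300 (B = -188*475 = -89300)
H(h) = -14 + h (H(h) = h - 14 = -14 + h)
-173*(H(0) - 147) + B = -173*((-14 + 0) - 147) - 89300 = -173*(-14 - 147) - 89300 = -173*(-161) - 89300 = 27853 - 89300 = -61447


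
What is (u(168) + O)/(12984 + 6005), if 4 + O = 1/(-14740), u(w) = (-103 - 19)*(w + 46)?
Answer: -384890881/279897860 ≈ -1.3751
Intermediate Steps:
u(w) = -5612 - 122*w (u(w) = -122*(46 + w) = -5612 - 122*w)
O = -58961/14740 (O = -4 + 1/(-14740) = -4 - 1/14740 = -58961/14740 ≈ -4.0001)
(u(168) + O)/(12984 + 6005) = ((-5612 - 122*168) - 58961/14740)/(12984 + 6005) = ((-5612 - 20496) - 58961/14740)/18989 = (-26108 - 58961/14740)*(1/18989) = -384890881/14740*1/18989 = -384890881/279897860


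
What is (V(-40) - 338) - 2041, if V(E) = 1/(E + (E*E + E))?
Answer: -3616079/1520 ≈ -2379.0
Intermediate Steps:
V(E) = 1/(E**2 + 2*E) (V(E) = 1/(E + (E**2 + E)) = 1/(E + (E + E**2)) = 1/(E**2 + 2*E))
(V(-40) - 338) - 2041 = (1/((-40)*(2 - 40)) - 338) - 2041 = (-1/40/(-38) - 338) - 2041 = (-1/40*(-1/38) - 338) - 2041 = (1/1520 - 338) - 2041 = -513759/1520 - 2041 = -3616079/1520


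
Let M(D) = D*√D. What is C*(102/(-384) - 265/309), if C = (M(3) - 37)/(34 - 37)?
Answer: -821881/59328 + 22213*√3/19776 ≈ -11.908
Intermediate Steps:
M(D) = D^(3/2)
C = 37/3 - √3 (C = (3^(3/2) - 37)/(34 - 37) = (3*√3 - 37)/(-3) = (-37 + 3*√3)*(-⅓) = 37/3 - √3 ≈ 10.601)
C*(102/(-384) - 265/309) = (37/3 - √3)*(102/(-384) - 265/309) = (37/3 - √3)*(102*(-1/384) - 265*1/309) = (37/3 - √3)*(-17/64 - 265/309) = (37/3 - √3)*(-22213/19776) = -821881/59328 + 22213*√3/19776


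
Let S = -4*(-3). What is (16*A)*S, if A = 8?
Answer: 1536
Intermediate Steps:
S = 12
(16*A)*S = (16*8)*12 = 128*12 = 1536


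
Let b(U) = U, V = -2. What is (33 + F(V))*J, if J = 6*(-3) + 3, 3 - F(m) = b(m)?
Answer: -570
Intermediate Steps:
F(m) = 3 - m
J = -15 (J = -18 + 3 = -15)
(33 + F(V))*J = (33 + (3 - 1*(-2)))*(-15) = (33 + (3 + 2))*(-15) = (33 + 5)*(-15) = 38*(-15) = -570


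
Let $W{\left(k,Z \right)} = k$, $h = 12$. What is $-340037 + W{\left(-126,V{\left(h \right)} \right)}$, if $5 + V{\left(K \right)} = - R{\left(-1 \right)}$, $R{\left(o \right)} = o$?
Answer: $-340163$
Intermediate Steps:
$V{\left(K \right)} = -4$ ($V{\left(K \right)} = -5 - -1 = -5 + 1 = -4$)
$-340037 + W{\left(-126,V{\left(h \right)} \right)} = -340037 - 126 = -340163$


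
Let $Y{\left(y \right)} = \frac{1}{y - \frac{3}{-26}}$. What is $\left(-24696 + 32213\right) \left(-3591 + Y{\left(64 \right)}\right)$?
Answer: $- \frac{44998047407}{1667} \approx -2.6993 \cdot 10^{7}$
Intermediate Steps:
$Y{\left(y \right)} = \frac{1}{\frac{3}{26} + y}$ ($Y{\left(y \right)} = \frac{1}{y - - \frac{3}{26}} = \frac{1}{y + \frac{3}{26}} = \frac{1}{\frac{3}{26} + y}$)
$\left(-24696 + 32213\right) \left(-3591 + Y{\left(64 \right)}\right) = \left(-24696 + 32213\right) \left(-3591 + \frac{26}{3 + 26 \cdot 64}\right) = 7517 \left(-3591 + \frac{26}{3 + 1664}\right) = 7517 \left(-3591 + \frac{26}{1667}\right) = 7517 \left(- \frac{5986171}{1667}\right) = - \frac{44998047407}{1667}$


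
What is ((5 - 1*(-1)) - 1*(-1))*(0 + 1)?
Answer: 7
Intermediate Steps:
((5 - 1*(-1)) - 1*(-1))*(0 + 1) = ((5 + 1) + 1)*1 = (6 + 1)*1 = 7*1 = 7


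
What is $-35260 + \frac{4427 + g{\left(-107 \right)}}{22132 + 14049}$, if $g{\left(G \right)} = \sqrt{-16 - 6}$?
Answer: $- \frac{1275737633}{36181} + \frac{i \sqrt{22}}{36181} \approx -35260.0 + 0.00012964 i$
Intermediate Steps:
$g{\left(G \right)} = i \sqrt{22}$ ($g{\left(G \right)} = \sqrt{-22} = i \sqrt{22}$)
$-35260 + \frac{4427 + g{\left(-107 \right)}}{22132 + 14049} = -35260 + \frac{4427 + i \sqrt{22}}{22132 + 14049} = -35260 + \frac{4427 + i \sqrt{22}}{36181} = -35260 + \left(4427 + i \sqrt{22}\right) \frac{1}{36181} = -35260 + \left(\frac{4427}{36181} + \frac{i \sqrt{22}}{36181}\right) = - \frac{1275737633}{36181} + \frac{i \sqrt{22}}{36181}$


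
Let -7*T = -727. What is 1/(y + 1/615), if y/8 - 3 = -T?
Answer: -4305/3473513 ≈ -0.0012394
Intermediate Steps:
T = 727/7 (T = -⅐*(-727) = 727/7 ≈ 103.86)
y = -5648/7 (y = 24 + 8*(-1*727/7) = 24 + 8*(-727/7) = 24 - 5816/7 = -5648/7 ≈ -806.86)
1/(y + 1/615) = 1/(-5648/7 + 1/615) = 1/(-3473513/4305) = -4305/3473513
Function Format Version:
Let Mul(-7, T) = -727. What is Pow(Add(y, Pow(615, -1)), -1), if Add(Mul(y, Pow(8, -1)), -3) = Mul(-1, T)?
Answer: Rational(-4305, 3473513) ≈ -0.0012394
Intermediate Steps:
T = Rational(727, 7) (T = Mul(Rational(-1, 7), -727) = Rational(727, 7) ≈ 103.86)
y = Rational(-5648, 7) (y = Add(24, Mul(8, Mul(-1, Rational(727, 7)))) = Add(24, Mul(8, Rational(-727, 7))) = Add(24, Rational(-5816, 7)) = Rational(-5648, 7) ≈ -806.86)
Pow(Add(y, Pow(615, -1)), -1) = Pow(Add(Rational(-5648, 7), Pow(615, -1)), -1) = Pow(Add(Rational(-5648, 7), Rational(1, 615)), -1) = Pow(Rational(-3473513, 4305), -1) = Rational(-4305, 3473513)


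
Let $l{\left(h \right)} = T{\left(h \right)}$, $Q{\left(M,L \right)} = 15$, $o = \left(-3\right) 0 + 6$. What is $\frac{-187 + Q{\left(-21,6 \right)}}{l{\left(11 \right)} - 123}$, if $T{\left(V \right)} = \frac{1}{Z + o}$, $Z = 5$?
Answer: $\frac{473}{338} \approx 1.3994$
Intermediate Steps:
$o = 6$ ($o = 0 + 6 = 6$)
$T{\left(V \right)} = \frac{1}{11}$ ($T{\left(V \right)} = \frac{1}{5 + 6} = \frac{1}{11}$)
$l{\left(h \right)} = \frac{1}{11}$
$\frac{-187 + Q{\left(-21,6 \right)}}{l{\left(11 \right)} - 123} = \frac{-187 + 15}{\frac{1}{11} - 123} = - \frac{172}{- \frac{1352}{11}} = \left(-172\right) \left(- \frac{11}{1352}\right) = \frac{473}{338}$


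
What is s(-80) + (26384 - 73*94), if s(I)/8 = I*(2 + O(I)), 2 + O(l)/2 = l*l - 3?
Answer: -8167358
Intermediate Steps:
O(l) = -10 + 2*l² (O(l) = -4 + 2*(l*l - 3) = -4 + 2*(l² - 3) = -4 + 2*(-3 + l²) = -4 + (-6 + 2*l²) = -10 + 2*l²)
s(I) = 8*I*(-8 + 2*I²) (s(I) = 8*(I*(2 + (-10 + 2*I²))) = 8*(I*(-8 + 2*I²)) = 8*I*(-8 + 2*I²))
s(-80) + (26384 - 73*94) = 16*(-80)*(-4 + (-80)²) + (26384 - 73*94) = 16*(-80)*(-4 + 6400) + (26384 - 6862) = 16*(-80)*6396 + 19522 = -8186880 + 19522 = -8167358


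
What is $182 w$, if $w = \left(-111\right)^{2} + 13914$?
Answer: $4774770$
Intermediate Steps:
$w = 26235$ ($w = 12321 + 13914 = 26235$)
$182 w = 182 \cdot 26235 = 4774770$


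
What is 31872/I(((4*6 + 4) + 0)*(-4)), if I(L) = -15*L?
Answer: 664/35 ≈ 18.971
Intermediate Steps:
31872/I(((4*6 + 4) + 0)*(-4)) = 31872/((-15*((4*6 + 4) + 0)*(-4))) = 31872/((-15*((24 + 4) + 0)*(-4))) = 31872/((-15*(28 + 0)*(-4))) = 31872/((-420*(-4))) = 31872/((-15*(-112))) = 31872/1680 = 31872*(1/1680) = 664/35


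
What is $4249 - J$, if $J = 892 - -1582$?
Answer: $1775$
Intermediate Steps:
$J = 2474$ ($J = 892 + 1582 = 2474$)
$4249 - J = 4249 - 2474 = 1775$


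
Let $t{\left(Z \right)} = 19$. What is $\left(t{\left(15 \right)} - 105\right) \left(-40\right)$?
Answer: $3440$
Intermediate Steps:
$\left(t{\left(15 \right)} - 105\right) \left(-40\right) = \left(19 - 105\right) \left(-40\right) = \left(-86\right) \left(-40\right) = 3440$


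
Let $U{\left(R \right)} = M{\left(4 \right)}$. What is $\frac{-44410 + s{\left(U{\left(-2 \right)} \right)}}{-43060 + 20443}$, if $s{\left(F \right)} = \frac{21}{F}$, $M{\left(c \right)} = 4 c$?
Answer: $\frac{710539}{361872} \approx 1.9635$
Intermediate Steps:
$U{\left(R \right)} = 16$ ($U{\left(R \right)} = 4 \cdot 4 = 16$)
$\frac{-44410 + s{\left(U{\left(-2 \right)} \right)}}{-43060 + 20443} = \frac{-44410 + \frac{21}{16}}{-43060 + 20443} = \frac{-44410 + 21 \cdot \frac{1}{16}}{-22617} = \left(-44410 + \frac{21}{16}\right) \left(- \frac{1}{22617}\right) = \left(- \frac{710539}{16}\right) \left(- \frac{1}{22617}\right) = \frac{710539}{361872}$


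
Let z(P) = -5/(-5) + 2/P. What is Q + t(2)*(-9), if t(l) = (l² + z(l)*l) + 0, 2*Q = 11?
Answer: -133/2 ≈ -66.500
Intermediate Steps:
Q = 11/2 (Q = (½)*11 = 11/2 ≈ 5.5000)
z(P) = 1 + 2/P (z(P) = -5*(-⅕) + 2/P = 1 + 2/P)
t(l) = 2 + l + l² (t(l) = (l² + ((2 + l)/l)*l) + 0 = (l² + (2 + l)) + 0 = (2 + l + l²) + 0 = 2 + l + l²)
Q + t(2)*(-9) = 11/2 + (2 + 2 + 2²)*(-9) = 11/2 + (2 + 2 + 4)*(-9) = 11/2 + 8*(-9) = 11/2 - 72 = -133/2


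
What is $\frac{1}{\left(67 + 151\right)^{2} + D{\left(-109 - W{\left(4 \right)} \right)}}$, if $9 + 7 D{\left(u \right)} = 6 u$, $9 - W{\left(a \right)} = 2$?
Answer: $\frac{7}{331963} \approx 2.1087 \cdot 10^{-5}$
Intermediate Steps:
$W{\left(a \right)} = 7$ ($W{\left(a \right)} = 9 - 2 = 7$)
$D{\left(u \right)} = - \frac{9}{7} + \frac{6 u}{7}$
$\frac{1}{\left(67 + 151\right)^{2} + D{\left(-109 - W{\left(4 \right)} \right)}} = \frac{1}{\left(67 + 151\right)^{2} + \left(- \frac{9}{7} + \frac{6 \left(-109 - 7\right)}{7}\right)} = \frac{1}{218^{2} + \left(- \frac{9}{7} + \frac{6 \left(-109 - 7\right)}{7}\right)} = \frac{1}{47524 + \left(- \frac{9}{7} + \frac{6}{7} \left(-116\right)\right)} = \frac{1}{47524 - \frac{705}{7}} = \frac{1}{\frac{331963}{7}} = \frac{7}{331963}$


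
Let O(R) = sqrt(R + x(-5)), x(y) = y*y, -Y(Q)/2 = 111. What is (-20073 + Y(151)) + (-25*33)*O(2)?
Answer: -20295 - 2475*sqrt(3) ≈ -24582.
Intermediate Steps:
Y(Q) = -222 (Y(Q) = -2*111 = -222)
x(y) = y**2
O(R) = sqrt(25 + R) (O(R) = sqrt(R + (-5)**2) = sqrt(R + 25) = sqrt(25 + R))
(-20073 + Y(151)) + (-25*33)*O(2) = (-20073 - 222) + (-25*33)*sqrt(25 + 2) = -20295 - 2475*sqrt(3)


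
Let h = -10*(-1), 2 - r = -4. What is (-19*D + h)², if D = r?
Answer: 10816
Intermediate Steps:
r = 6 (r = 2 - 1*(-4) = 2 + 4 = 6)
D = 6
h = 10
(-19*D + h)² = (-19*6 + 10)² = (-114 + 10)² = (-104)² = 10816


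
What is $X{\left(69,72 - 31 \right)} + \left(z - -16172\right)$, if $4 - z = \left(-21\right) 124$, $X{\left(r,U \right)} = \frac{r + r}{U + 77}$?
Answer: $\frac{1108089}{59} \approx 18781.0$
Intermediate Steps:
$X{\left(r,U \right)} = \frac{2 r}{77 + U}$
$z = 2608$ ($z = 4 - \left(-21\right) 124 = 4 - -2604 = 4 + 2604 = 2608$)
$X{\left(69,72 - 31 \right)} + \left(z - -16172\right) = 2 \cdot 69 \frac{1}{77 + \left(72 - 31\right)} + \left(2608 - -16172\right) = 2 \cdot 69 \frac{1}{77 + 41} + \left(2608 + 16172\right) = 2 \cdot 69 \cdot \frac{1}{118} + 18780 = \frac{69}{59} + 18780 = \frac{1108089}{59}$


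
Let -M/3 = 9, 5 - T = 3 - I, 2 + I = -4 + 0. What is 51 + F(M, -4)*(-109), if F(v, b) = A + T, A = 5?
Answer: -58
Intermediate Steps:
I = -6 (I = -2 + (-4 + 0) = -2 - 4 = -6)
T = -4 (T = 5 - (3 - 1*(-6)) = 5 - (3 + 6) = 5 - 1*9 = 5 - 9 = -4)
M = -27 (M = -3*9 = -27)
F(v, b) = 1 (F(v, b) = 5 - 4 = 1)
51 + F(M, -4)*(-109) = 51 + 1*(-109) = 51 - 109 = -58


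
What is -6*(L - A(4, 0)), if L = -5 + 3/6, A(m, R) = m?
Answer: 51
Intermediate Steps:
L = -9/2 (L = -5 + 3*(⅙) = -5 + ½ = -9/2 ≈ -4.5000)
-6*(L - A(4, 0)) = -6*(-9/2 - 1*4) = -6*(-9/2 - 4) = -6*(-17/2) = 51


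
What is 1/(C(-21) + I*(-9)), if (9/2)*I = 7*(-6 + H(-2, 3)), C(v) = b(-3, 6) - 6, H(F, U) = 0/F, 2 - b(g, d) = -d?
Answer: 1/86 ≈ 0.011628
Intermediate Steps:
b(g, d) = 2 + d (b(g, d) = 2 - (-1)*d = 2 + d)
H(F, U) = 0
C(v) = 2 (C(v) = (2 + 6) - 6 = 8 - 6 = 2)
I = -28/3 (I = 2*(7*(-6 + 0))/9 = 2*(7*(-6))/9 = (2/9)*(-42) = -28/3 ≈ -9.3333)
1/(C(-21) + I*(-9)) = 1/(2 - 28/3*(-9)) = 1/(2 + 84) = 1/86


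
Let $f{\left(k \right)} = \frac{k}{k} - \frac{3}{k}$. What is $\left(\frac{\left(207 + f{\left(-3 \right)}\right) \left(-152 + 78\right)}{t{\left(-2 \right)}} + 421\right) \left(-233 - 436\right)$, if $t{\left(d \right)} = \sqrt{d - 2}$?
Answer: $-281649 - 5173377 i \approx -2.8165 \cdot 10^{5} - 5.1734 \cdot 10^{6} i$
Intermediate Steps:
$f{\left(k \right)} = 1 - \frac{3}{k}$
$t{\left(d \right)} = \sqrt{-2 + d}$
$\left(\frac{\left(207 + f{\left(-3 \right)}\right) \left(-152 + 78\right)}{t{\left(-2 \right)}} + 421\right) \left(-233 - 436\right) = \left(\frac{\left(207 + \frac{-3 - 3}{-3}\right) \left(-152 + 78\right)}{\sqrt{-2 - 2}} + 421\right) \left(-233 - 436\right) = \left(\frac{\left(207 - -2\right) \left(-74\right)}{\sqrt{-4}} + 421\right) \left(-669\right) = \left(\frac{\left(207 + 2\right) \left(-74\right)}{2 i} + 421\right) \left(-669\right) = \left(209 \left(-74\right) \left(- \frac{i}{2}\right) + 421\right) \left(-669\right) = \left(- 15466 \left(- \frac{i}{2}\right) + 421\right) \left(-669\right) = \left(7733 i + 421\right) \left(-669\right) = \left(421 + 7733 i\right) \left(-669\right) = -281649 - 5173377 i$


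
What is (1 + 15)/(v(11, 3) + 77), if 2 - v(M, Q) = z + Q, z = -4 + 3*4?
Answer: 4/17 ≈ 0.23529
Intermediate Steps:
z = 8 (z = -4 + 12 = 8)
v(M, Q) = -6 - Q (v(M, Q) = 2 - (8 + Q) = 2 + (-8 - Q) = -6 - Q)
(1 + 15)/(v(11, 3) + 77) = (1 + 15)/((-6 - 1*3) + 77) = 16/((-6 - 3) + 77) = 16/(-9 + 77) = 16/68 = 16*(1/68) = 4/17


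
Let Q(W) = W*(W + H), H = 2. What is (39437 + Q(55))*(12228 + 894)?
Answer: 558629784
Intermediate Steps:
Q(W) = W*(2 + W) (Q(W) = W*(W + 2) = W*(2 + W))
(39437 + Q(55))*(12228 + 894) = (39437 + 55*(2 + 55))*(12228 + 894) = (39437 + 55*57)*13122 = (39437 + 3135)*13122 = 42572*13122 = 558629784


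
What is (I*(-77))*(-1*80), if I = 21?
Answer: 129360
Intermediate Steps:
(I*(-77))*(-1*80) = (21*(-77))*(-1*80) = -1617*(-80) = 129360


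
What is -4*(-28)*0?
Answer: 0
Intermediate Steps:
-4*(-28)*0 = 112*0 = 0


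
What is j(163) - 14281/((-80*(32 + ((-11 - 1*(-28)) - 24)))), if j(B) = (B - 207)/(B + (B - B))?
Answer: 2239803/326000 ≈ 6.8706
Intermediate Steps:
j(B) = (-207 + B)/B (j(B) = (-207 + B)/(B + 0) = (-207 + B)/B)
j(163) - 14281/((-80*(32 + ((-11 - 1*(-28)) - 24)))) = (-207 + 163)/163 - 14281/((-80*(32 + ((-11 - 1*(-28)) - 24)))) = (1/163)*(-44) - 14281/((-80*(32 + ((-11 + 28) - 24)))) = -44/163 - 14281/((-80*(32 + (17 - 24)))) = -44/163 - 14281/((-80*(32 - 7))) = -44/163 - 14281/((-80*25)) = -44/163 - 14281/(-2000) = -44/163 - 14281*(-1)/2000 = -44/163 - 1*(-14281/2000) = -44/163 + 14281/2000 = 2239803/326000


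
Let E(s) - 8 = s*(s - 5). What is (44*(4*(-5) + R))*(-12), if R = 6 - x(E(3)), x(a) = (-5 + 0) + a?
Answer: 5808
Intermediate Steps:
E(s) = 8 + s*(-5 + s) (E(s) = 8 + s*(s - 5) = 8 + s*(-5 + s))
x(a) = -5 + a
R = 9 (R = 6 - (-5 + (8 + 3² - 5*3)) = 6 - (-5 + (8 + 9 - 15)) = 6 - (-5 + 2) = 6 - 1*(-3) = 6 + 3 = 9)
(44*(4*(-5) + R))*(-12) = (44*(4*(-5) + 9))*(-12) = (44*(-20 + 9))*(-12) = (44*(-11))*(-12) = -484*(-12) = 5808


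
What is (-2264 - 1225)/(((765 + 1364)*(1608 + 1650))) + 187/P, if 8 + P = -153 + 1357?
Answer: 215485315/1382632212 ≈ 0.15585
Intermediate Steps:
P = 1196 (P = -8 + (-153 + 1357) = -8 + 1204 = 1196)
(-2264 - 1225)/(((765 + 1364)*(1608 + 1650))) + 187/P = (-2264 - 1225)/(((765 + 1364)*(1608 + 1650))) + 187/1196 = -3489/(2129*3258) + 187*(1/1196) = -3489/6936282 + 187/1196 = -3489*1/6936282 + 187/1196 = -1163/2312094 + 187/1196 = 215485315/1382632212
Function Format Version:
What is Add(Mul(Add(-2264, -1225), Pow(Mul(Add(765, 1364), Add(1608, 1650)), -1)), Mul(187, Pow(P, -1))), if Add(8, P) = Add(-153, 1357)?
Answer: Rational(215485315, 1382632212) ≈ 0.15585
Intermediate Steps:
P = 1196 (P = Add(-8, Add(-153, 1357)) = Add(-8, 1204) = 1196)
Add(Mul(Add(-2264, -1225), Pow(Mul(Add(765, 1364), Add(1608, 1650)), -1)), Mul(187, Pow(P, -1))) = Add(Mul(Add(-2264, -1225), Pow(Mul(Add(765, 1364), Add(1608, 1650)), -1)), Mul(187, Pow(1196, -1))) = Add(Mul(-3489, Pow(Mul(2129, 3258), -1)), Mul(187, Rational(1, 1196))) = Add(Mul(-3489, Pow(6936282, -1)), Rational(187, 1196)) = Add(Mul(-3489, Rational(1, 6936282)), Rational(187, 1196)) = Add(Rational(-1163, 2312094), Rational(187, 1196)) = Rational(215485315, 1382632212)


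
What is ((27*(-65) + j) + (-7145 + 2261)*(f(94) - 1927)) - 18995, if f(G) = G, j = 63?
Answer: 8931685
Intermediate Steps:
((27*(-65) + j) + (-7145 + 2261)*(f(94) - 1927)) - 18995 = ((27*(-65) + 63) + (-7145 + 2261)*(94 - 1927)) - 18995 = ((-1755 + 63) - 4884*(-1833)) - 18995 = (-1692 + 8952372) - 18995 = 8950680 - 18995 = 8931685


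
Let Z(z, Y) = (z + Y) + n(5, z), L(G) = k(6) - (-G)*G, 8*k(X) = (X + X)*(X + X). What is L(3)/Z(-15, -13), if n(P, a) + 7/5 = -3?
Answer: -⅚ ≈ -0.83333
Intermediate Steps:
n(P, a) = -22/5 (n(P, a) = -7/5 - 3 = -22/5)
k(X) = X²/2 (k(X) = ((X + X)*(X + X))/8 = ((2*X)*(2*X))/8 = (4*X²)/8 = X²/2)
L(G) = 18 + G² (L(G) = (½)*6² - (-G)*G = (½)*36 - (-1)*G² = 18 + G²)
Z(z, Y) = -22/5 + Y + z (Z(z, Y) = (z + Y) - 22/5 = (Y + z) - 22/5 = -22/5 + Y + z)
L(3)/Z(-15, -13) = (18 + 3²)/(-22/5 - 13 - 15) = (18 + 9)/(-162/5) = 27*(-5/162) = -⅚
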